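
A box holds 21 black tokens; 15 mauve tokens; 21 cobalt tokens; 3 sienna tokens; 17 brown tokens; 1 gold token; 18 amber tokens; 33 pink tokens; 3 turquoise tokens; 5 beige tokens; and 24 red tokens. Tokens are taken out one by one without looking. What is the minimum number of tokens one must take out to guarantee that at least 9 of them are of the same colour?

Put each drawn token into a box by colour. The largest draw with every box below 9 takes min(count, 8) from each colour; colours with fewer than 8 contribute all they have.
Σ min(cᵢ, 8) = 8 + 8 + 8 + 3 + 8 + 1 + 8 + 8 + 3 + 5 + 8 = 68.
Draw number 68 + 1 = 69 must push one box to 9.

69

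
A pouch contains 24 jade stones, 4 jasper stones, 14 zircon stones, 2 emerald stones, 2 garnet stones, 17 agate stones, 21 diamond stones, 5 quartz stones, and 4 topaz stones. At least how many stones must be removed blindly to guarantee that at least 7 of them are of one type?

42

An adversary could hand out at most 6 stones per type (5 types run out sooner): 6 + 4 + 6 + 2 + 2 + 6 + 6 + 5 + 4 = 41 stones and still no type has 7.
By pigeonhole, one more stone lands in a type already at 6, so 42 draws are enough and 41 are not.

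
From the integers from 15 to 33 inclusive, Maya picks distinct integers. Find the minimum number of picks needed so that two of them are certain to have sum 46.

12

Group the elements by complementary pair {x, 46−x}: {15,31}, {16,30}, {17,29}, …, giving 8 two-element pairs, the single value 23 (it cannot pair with itself since the integers are distinct), and 2 integers whose partner 46−x falls outside [15,33].
Pigeonhole: treating each of those 11 groups as a pigeonhole, one can pick one integer per group — 11 integers — with no two summing to 46.
The 12th integer lands in an occupied pair, forcing a sum of 46.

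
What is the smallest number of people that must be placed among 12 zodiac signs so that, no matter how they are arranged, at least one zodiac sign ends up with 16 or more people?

With 180 people one could put exactly 15 in each of the 12 zodiac signs, and no zodiac sign would reach 16.
One more person must land in a zodiac sign that already has 15, giving it 16.
So 12 × 15 + 1 = 181 people are required.

181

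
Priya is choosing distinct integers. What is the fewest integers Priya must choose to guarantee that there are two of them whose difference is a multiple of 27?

28

Integers whose pairwise differences are multiples of 27 are exactly those sharing a remainder mod 27. The 27 residue classes mod 27 are the pigeonholes.
With 27 integers one could put 1 in each residue class and have no class reach 2.
The 28th integer pushes some class to 2, so 27·1 + 1 = 28.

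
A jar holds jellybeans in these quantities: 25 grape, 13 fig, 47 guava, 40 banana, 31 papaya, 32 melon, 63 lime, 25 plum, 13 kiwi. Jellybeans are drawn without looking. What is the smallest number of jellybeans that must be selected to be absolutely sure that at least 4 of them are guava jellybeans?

In the worst case for collecting guava jellybeans, every non-guava jellybean comes out first.
There are 25 + 13 + 40 + 31 + 32 + 63 + 25 + 13 = 242 non-guava jellybeans altogether.
After those, each further jellybean must be guava, so 242 + 4 = 246 draws guarantee 4 guava jellybeans.

246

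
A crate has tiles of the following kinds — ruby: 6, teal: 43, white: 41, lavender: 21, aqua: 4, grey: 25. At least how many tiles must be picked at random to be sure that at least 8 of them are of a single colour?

39

Put each drawn tile into a box by colour. The largest draw with every box below 8 takes min(count, 7) from each colour; colours with fewer than 7 contribute all they have.
Σ min(cᵢ, 7) = 6 + 7 + 7 + 7 + 4 + 7 = 38.
Draw number 38 + 1 = 39 must push one box to 8.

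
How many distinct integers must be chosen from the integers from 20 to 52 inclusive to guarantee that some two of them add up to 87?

Two chosen integers sum to 87 exactly when both halves of some pair {x, 87−x} with 35 ≤ x ≤ 87−x ≤ 52 are chosen — 9 such pairs.
The remaining 15 elements (those with no distinct partner in range) can never complete a 87-sum, so the worst case takes all of them and one from each pair: 15 + 9 = 24.
The 25th integer has to be the second member of some pair, so 24 + 1 = 25.

25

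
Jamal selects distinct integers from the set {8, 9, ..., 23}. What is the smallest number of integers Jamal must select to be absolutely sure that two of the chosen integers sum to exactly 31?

9

Group the elements by complementary pair {x, 31−x}: {8,23}, {9,22}, {10,21}, …, giving 8 two-element pairs.
Treating each of those 8 groups as a pigeonhole, one can pick one integer per group — 8 integers — with no two summing to 31.
The 9th integer lands in an occupied pair, forcing a sum of 31.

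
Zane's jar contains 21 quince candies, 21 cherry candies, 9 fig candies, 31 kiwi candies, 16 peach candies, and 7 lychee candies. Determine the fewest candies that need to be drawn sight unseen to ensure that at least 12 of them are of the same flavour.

61

Put each drawn candy into a box by flavour. The largest draw with every box below 12 takes min(count, 11) from each flavour; flavours with fewer than 11 contribute all they have.
Σ min(cᵢ, 11) = 11 + 11 + 9 + 11 + 11 + 7 = 60.
Draw number 60 + 1 = 61 must push one box to 12.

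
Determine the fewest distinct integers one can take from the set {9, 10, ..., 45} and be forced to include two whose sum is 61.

23

A set avoiding the sum 61 can contain at most one of each pair {x, 61−x}, plus the 7 elements whose complement lies outside the range.
The integers 9, …, 30 (22 of them) are such a set: any two sum to at least 9+10 = 19 and at most 29+30 = 59 < 61.
Any 23rd integer completes one of the 15 pairs, so 23 choices force a sum of 61.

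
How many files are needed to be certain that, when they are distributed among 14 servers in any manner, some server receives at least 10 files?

With 126 files one could put exactly 9 in each of the 14 servers, and no server would reach 10.
One more file must land in a server that already has 9, giving it 10.
So 14 × 9 + 1 = 127 files are required.

127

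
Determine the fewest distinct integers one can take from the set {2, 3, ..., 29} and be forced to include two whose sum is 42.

A set avoiding the sum 42 can contain at most one of each pair {x, 42−x}, plus the 12 elements whose complement lies outside the range or equal to its own complement.
The integers 2, …, 21 (20 of them) are such a set: any two sum to at least 2+3 = 5 and at most 20+21 = 41 < 42.
Any 21st integer completes one of the 8 pairs, so 21 choices force a sum of 42.

21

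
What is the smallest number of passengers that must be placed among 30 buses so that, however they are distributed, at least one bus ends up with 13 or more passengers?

With 360 passengers one could put exactly 12 in each of the 30 buses, and no bus would reach 13.
By the pigeonhole principle, one more passenger must land in a bus that already has 12, giving it 13.
So 30 × 12 + 1 = 361 passengers are required.

361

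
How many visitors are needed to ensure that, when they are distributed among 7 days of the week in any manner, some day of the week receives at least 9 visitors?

57

With 56 visitors one could put exactly 8 in each of the 7 days of the week, and no day of the week would reach 9.
By pigeonhole, one more visitor must land in a day of the week that already has 8, giving it 9.
So 7 × 8 + 1 = 57 visitors are required.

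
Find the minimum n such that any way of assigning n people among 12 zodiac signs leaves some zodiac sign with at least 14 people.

With 156 people one could put exactly 13 in each of the 12 zodiac signs, and no zodiac sign would reach 14.
By the pigeonhole principle, one more person must land in a zodiac sign that already has 13, giving it 14.
So 12 × 13 + 1 = 157 people are required.

157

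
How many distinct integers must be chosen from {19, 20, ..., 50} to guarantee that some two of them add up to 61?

21

Group the elements by complementary pair {x, 61−x}: {19,42}, {20,41}, {21,40}, …, giving 12 two-element pairs and 8 integers whose partner 61−x falls outside [19,50].
By the pigeonhole principle, treating each of those 20 groups as a pigeonhole, one can pick one integer per group — 20 integers — with no two summing to 61.
The 21st integer lands in an occupied pair, forcing a sum of 61.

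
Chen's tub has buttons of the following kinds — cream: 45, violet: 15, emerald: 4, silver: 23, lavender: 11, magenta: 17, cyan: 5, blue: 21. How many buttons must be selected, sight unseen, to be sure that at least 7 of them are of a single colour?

46

Put each drawn button into a box by colour. The largest draw with every box below 7 takes min(count, 6) from each colour; colours with fewer than 6 contribute all they have.
Σ min(cᵢ, 6) = 6 + 6 + 4 + 6 + 6 + 6 + 5 + 6 = 45.
Draw number 45 + 1 = 46 must push one box to 7.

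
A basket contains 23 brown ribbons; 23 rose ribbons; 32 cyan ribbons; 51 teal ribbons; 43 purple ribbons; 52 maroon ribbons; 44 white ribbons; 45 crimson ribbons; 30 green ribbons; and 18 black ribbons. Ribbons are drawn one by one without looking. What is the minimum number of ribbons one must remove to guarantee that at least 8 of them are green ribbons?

339

In the worst case for collecting green ribbons, every non-green ribbon comes out first.
There are 23 + 23 + 32 + 51 + 43 + 52 + 44 + 45 + 18 = 331 non-green ribbons altogether.
After those, each further ribbon must be green, so 331 + 8 = 339 draws guarantee 8 green ribbons.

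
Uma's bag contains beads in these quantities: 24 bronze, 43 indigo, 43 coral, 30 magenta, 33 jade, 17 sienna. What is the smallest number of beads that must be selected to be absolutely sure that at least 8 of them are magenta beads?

168

In the worst case for collecting magenta beads, every non-magenta bead comes out first.
There are 24 + 43 + 43 + 33 + 17 = 160 non-magenta beads altogether.
After those, each further bead must be magenta, so 160 + 8 = 168 draws guarantee 8 magenta beads.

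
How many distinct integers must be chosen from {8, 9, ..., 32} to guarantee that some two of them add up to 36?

16

Two chosen integers sum to 36 exactly when both halves of some pair {x, 36−x} with 8 ≤ x ≤ 36−x ≤ 28 are chosen — 10 such pairs.
The remaining 5 elements (those with no distinct partner in range) can never complete a 36-sum, so the worst case takes all of them and one from each pair: 5 + 10 = 15.
The 16th integer has to be the second member of some pair, so 15 + 1 = 16.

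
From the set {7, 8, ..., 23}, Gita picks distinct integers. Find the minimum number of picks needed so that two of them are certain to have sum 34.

12

A set avoiding the sum 34 can contain at most one of each pair {x, 34−x}, plus the 5 elements whose complement lies outside the range or equal to its own complement.
The integers 7, …, 17 (11 of them) are such a set: any two sum to at least 7+8 = 15 and at most 16+17 = 33 < 34.
Any 12th integer completes one of the 6 pairs, so 12 choices force a sum of 34.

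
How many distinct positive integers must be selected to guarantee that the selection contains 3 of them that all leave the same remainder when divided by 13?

27

The 13 residue classes mod 13 are the pigeonholes.
With 26 integers one could put 2 in each residue class and have no class reach 3.
The 27th integer pushes some class to 3, so 13·2 + 1 = 27.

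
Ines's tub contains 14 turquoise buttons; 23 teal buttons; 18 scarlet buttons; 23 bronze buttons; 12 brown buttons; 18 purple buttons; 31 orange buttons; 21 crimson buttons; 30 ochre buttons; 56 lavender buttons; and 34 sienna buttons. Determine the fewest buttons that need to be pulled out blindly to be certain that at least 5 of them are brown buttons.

273

In the worst case for collecting brown buttons, every non-brown button comes out first.
There are 14 + 23 + 18 + 23 + 18 + 31 + 21 + 30 + 56 + 34 = 268 non-brown buttons altogether.
After those, each further button must be brown, so 268 + 5 = 273 draws guarantee 5 brown buttons.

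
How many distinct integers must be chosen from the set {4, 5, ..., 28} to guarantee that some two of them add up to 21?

Group the elements by complementary pair {x, 21−x}: {4,17}, {5,16}, {6,15}, …, giving 7 two-element pairs and 11 integers whose partner 21−x falls outside [4,28].
By pigeonhole, treating each of those 18 groups as a pigeonhole, one can pick one integer per group — 18 integers — with no two summing to 21.
The 19th integer lands in an occupied pair, forcing a sum of 21.

19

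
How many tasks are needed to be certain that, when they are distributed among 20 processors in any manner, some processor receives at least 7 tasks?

121

With 120 tasks one could put exactly 6 in each of the 20 processors, and no processor would reach 7.
Pigeonhole: one more task must land in a processor that already has 6, giving it 7.
So 20 × 6 + 1 = 121 tasks are required.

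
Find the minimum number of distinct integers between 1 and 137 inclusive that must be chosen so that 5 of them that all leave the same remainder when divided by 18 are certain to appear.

73

The 18 residue classes mod 18 are the pigeonholes.
With 72 integers one could put 4 in each residue class and have no class reach 5.
The 73rd integer pushes some class to 5, so 18·4 + 1 = 73.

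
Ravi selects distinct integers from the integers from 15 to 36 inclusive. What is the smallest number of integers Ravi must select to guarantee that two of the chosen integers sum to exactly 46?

15

Group the elements by complementary pair {x, 46−x}: {15,31}, {16,30}, {17,29}, …, giving 8 two-element pairs; the single value 23 (it cannot pair with itself since the integers are distinct); and 5 integers whose partner 46−x falls outside [15,36].
Treating each of those 14 groups as a pigeonhole, one can pick one integer per group — 14 integers — with no two summing to 46.
The 15th integer lands in an occupied pair, forcing a sum of 46.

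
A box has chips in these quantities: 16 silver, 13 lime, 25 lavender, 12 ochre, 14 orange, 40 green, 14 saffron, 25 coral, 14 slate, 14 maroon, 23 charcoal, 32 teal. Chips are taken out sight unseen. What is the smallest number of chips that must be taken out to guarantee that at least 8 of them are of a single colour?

Put each drawn chip into a box by colour. The largest draw with every box below 8 takes min(count, 7) from each colour.
Σ min(cᵢ, 7) = 7 + 7 + 7 + 7 + 7 + 7 + 7 + 7 + 7 + 7 + 7 + 7 = 84.
Draw number 84 + 1 = 85 must push one box to 8.

85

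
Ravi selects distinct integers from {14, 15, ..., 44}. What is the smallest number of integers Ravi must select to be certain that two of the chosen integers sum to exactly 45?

Two chosen integers sum to 45 exactly when both halves of some pair {x, 45−x} with 14 ≤ x ≤ 45−x ≤ 31 are chosen — 9 such pairs.
The remaining 13 elements (those with no distinct partner in range) can never complete a 45-sum, so the worst case takes all of them and one from each pair: 13 + 9 = 22.
The 23rd integer has to be the second member of some pair, so 22 + 1 = 23.

23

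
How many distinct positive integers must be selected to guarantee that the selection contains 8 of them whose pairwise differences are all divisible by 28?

Integers whose pairwise differences are multiples of 28 are exactly those sharing a remainder mod 28. The 28 residue classes mod 28 are the pigeonholes.
With 196 integers one could put 7 in each residue class and have no class reach 8.
The 197th integer pushes some class to 8, so 28·7 + 1 = 197.

197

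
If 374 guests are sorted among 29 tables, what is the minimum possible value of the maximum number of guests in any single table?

The 29 tables are the holes and the 374 guests are the pigeons.
If every table held at most 12 guests, the total would be at most 29 × 12 = 348, which is less than 374.
So some table holds at least ⌈374/29⌉ = 13 guests.

13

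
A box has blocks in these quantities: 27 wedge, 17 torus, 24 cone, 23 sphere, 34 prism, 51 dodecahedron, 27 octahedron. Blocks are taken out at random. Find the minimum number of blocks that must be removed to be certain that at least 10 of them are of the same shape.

Pigeonhole: put each drawn block into a box by shape. The largest draw with every box below 10 takes min(count, 9) from each shape.
Σ min(cᵢ, 9) = 9 + 9 + 9 + 9 + 9 + 9 + 9 = 63.
Draw number 63 + 1 = 64 must push one box to 10.

64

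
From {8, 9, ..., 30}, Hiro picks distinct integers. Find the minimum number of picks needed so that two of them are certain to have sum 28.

Two chosen integers sum to 28 exactly when both halves of some pair {x, 28−x} with 8 ≤ x ≤ 28−x ≤ 20 are chosen — 6 such pairs.
The remaining 11 elements (those with no distinct partner in range) can never complete a 28-sum, so the worst case takes all of them and one from each pair: 11 + 6 = 17.
Pigeonhole: the 18th integer has to be the second member of some pair, so 17 + 1 = 18.

18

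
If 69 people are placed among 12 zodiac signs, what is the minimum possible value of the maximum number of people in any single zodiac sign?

6

By pigeonhole, the 12 zodiac signs are the holes and the 69 people are the pigeons.
If every zodiac sign held at most 5 people, the total would be at most 12 × 5 = 60, which is less than 69.
So some zodiac sign holds at least ⌈69/12⌉ = 6 people.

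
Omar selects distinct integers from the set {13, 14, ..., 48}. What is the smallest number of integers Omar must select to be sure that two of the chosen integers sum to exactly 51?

24

A set avoiding the sum 51 can contain at most one of each pair {x, 51−x}, plus the 10 elements whose complement lies outside the range.
The integers 26, …, 48 (23 of them) are such a set: any two sum to at least 26+27 = 53 > 51.
Any 24th integer completes one of the 13 pairs, so 24 choices force a sum of 51.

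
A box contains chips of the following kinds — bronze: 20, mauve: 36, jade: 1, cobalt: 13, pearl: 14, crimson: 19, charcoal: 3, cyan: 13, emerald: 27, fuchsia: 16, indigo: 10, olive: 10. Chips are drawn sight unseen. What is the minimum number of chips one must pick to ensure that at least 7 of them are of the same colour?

65

Pigeonhole: the 12 colours are the holes; the chips drawn are the pigeons.
To avoid 7 of any one colour, the worst case takes at most 6 of each colour, or every chip of a colour that has fewer than 6.
That gives 6 + 6 + 1 + 6 + 6 + 6 + 3 + 6 + 6 + 6 + 6 + 6 = 64 chips with no colour reaching 7.
The next chip forces some colour to 7, so 64 + 1 = 65.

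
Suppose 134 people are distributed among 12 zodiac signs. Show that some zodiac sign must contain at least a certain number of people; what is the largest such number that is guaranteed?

12

By the pigeonhole principle, the 12 zodiac signs are the holes and the 134 people are the pigeons.
If every zodiac sign held at most 11 people, the total would be at most 12 × 11 = 132, which is less than 134.
So some zodiac sign holds at least ⌈134/12⌉ = 12 people.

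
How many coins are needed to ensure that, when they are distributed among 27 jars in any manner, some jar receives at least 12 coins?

298

With 297 coins one could put exactly 11 in each of the 27 jars, and no jar would reach 12.
By the pigeonhole principle, one more coin must land in a jar that already has 11, giving it 12.
So 27 × 11 + 1 = 298 coins are required.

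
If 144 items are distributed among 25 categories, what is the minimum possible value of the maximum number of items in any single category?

6

The 25 categories are the holes and the 144 items are the pigeons.
If every category held at most 5 items, the total would be at most 25 × 5 = 125, which is less than 144.
So some category holds at least ⌈144/25⌉ = 6 items.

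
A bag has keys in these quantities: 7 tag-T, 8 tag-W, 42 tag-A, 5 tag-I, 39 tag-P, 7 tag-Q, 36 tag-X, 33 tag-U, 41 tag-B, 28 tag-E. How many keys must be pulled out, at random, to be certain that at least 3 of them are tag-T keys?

242

In the worst case for collecting tag-T keys, every non-tag-T key comes out first.
There are 8 + 42 + 5 + 39 + 7 + 36 + 33 + 41 + 28 = 239 non-tag-T keys altogether.
After those, each further key must be tag-T, so 239 + 3 = 242 draws guarantee 3 tag-T keys.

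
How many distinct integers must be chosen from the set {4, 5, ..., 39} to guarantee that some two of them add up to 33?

24

A set avoiding the sum 33 can contain at most one of each pair {x, 33−x}, plus the 10 elements whose complement lies outside the range.
The integers 17, …, 39 (23 of them) are such a set: any two sum to at least 17+18 = 35 > 33.
Any 24th integer completes one of the 13 pairs, so 24 choices force a sum of 33.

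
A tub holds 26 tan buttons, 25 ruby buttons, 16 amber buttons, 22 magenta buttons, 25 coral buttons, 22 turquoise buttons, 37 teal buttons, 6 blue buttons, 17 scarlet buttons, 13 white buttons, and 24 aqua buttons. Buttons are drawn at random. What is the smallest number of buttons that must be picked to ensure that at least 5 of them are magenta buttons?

In the worst case for collecting magenta buttons, every non-magenta button comes out first.
There are 26 + 25 + 16 + 25 + 22 + 37 + 6 + 17 + 13 + 24 = 211 non-magenta buttons altogether.
After those, each further button must be magenta, so 211 + 5 = 216 draws guarantee 5 magenta buttons.

216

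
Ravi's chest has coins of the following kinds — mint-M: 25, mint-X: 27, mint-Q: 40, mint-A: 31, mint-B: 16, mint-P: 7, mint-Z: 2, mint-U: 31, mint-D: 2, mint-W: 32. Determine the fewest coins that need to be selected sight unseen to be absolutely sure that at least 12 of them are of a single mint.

89

Pigeonhole: put each drawn coin into a box by mint. The largest draw with every box below 12 takes min(count, 11) from each mint; mints with fewer than 11 contribute all they have.
Σ min(cᵢ, 11) = 11 + 11 + 11 + 11 + 11 + 7 + 2 + 11 + 2 + 11 = 88.
Draw number 88 + 1 = 89 must push one box to 12.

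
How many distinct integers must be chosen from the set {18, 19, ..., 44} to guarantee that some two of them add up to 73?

A set avoiding the sum 73 can contain at most one of each pair {x, 73−x}, plus the 11 elements whose complement lies outside the range.
The integers 18, …, 36 (19 of them) are such a set: any two sum to at least 18+19 = 37 and at most 35+36 = 71 < 73.
Pigeonhole: any 20th integer completes one of the 8 pairs, so 20 choices force a sum of 73.

20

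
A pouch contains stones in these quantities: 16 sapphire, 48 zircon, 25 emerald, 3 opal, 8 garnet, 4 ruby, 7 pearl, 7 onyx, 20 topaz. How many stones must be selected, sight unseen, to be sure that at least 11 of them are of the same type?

By the pigeonhole principle, put each drawn stone into a box by type. The largest draw with every box below 11 takes min(count, 10) from each type; types with fewer than 10 contribute all they have.
Σ min(cᵢ, 10) = 10 + 10 + 10 + 3 + 8 + 4 + 7 + 7 + 10 = 69.
Draw number 69 + 1 = 70 must push one box to 11.

70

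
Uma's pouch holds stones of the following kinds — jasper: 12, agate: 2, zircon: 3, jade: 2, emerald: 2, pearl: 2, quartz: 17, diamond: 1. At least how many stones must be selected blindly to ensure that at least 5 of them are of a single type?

An adversary could hand out at most 4 stones per type (6 types run out sooner): 4 + 2 + 3 + 2 + 2 + 2 + 4 + 1 = 20 stones and still no type has 5.
By pigeonhole, one more stone lands in a type already at 4, so 21 draws are enough and 20 are not.

21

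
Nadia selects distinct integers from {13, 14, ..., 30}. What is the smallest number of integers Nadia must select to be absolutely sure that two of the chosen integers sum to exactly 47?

Two chosen integers sum to 47 exactly when both halves of some pair {x, 47−x} with 17 ≤ x ≤ 47−x ≤ 30 are chosen — 7 such pairs.
The remaining 4 elements (those with no distinct partner in range) can never complete a 47-sum, so the worst case takes all of them and one from each pair: 4 + 7 = 11.
The 12th integer has to be the second member of some pair, so 11 + 1 = 12.

12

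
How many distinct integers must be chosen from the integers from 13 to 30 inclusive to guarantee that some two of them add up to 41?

A set avoiding the sum 41 can contain at most one of each pair {x, 41−x}, plus the 2 elements whose complement lies outside the range.
The integers 21, …, 30 (10 of them) are such a set: any two sum to at least 21+22 = 43 > 41.
Any 11th integer completes one of the 8 pairs, so 11 choices force a sum of 41.

11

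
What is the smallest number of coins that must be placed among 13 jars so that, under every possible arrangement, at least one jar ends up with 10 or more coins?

With 117 coins one could put exactly 9 in each of the 13 jars, and no jar would reach 10.
By the pigeonhole principle, one more coin must land in a jar that already has 9, giving it 10.
So 13 × 9 + 1 = 118 coins are required.

118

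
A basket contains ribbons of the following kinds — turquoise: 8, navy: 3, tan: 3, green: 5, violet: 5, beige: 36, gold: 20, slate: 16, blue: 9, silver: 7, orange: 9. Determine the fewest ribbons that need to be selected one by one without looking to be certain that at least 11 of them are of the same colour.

The 11 colours are the holes; the ribbons drawn are the pigeons.
To avoid 11 of any one colour, the worst case takes at most 10 of each colour, or every ribbon of a colour that has fewer than 10.
That gives 8 + 3 + 3 + 5 + 5 + 10 + 10 + 10 + 9 + 7 + 9 = 79 ribbons with no colour reaching 11.
The next ribbon forces some colour to 11, so 79 + 1 = 80.

80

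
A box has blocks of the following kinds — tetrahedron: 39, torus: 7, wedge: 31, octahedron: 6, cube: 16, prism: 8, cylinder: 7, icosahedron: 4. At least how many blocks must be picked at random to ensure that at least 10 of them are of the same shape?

The 8 shapes are the holes; the blocks drawn are the pigeons.
To avoid 10 of any one shape, the worst case takes at most 9 of each shape, or every block of a shape that has fewer than 9.
That gives 9 + 7 + 9 + 6 + 9 + 8 + 7 + 4 = 59 blocks with no shape reaching 10.
The next block forces some shape to 10, so 59 + 1 = 60.

60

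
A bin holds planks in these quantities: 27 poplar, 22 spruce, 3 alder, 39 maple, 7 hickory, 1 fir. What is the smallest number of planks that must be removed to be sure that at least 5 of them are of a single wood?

An adversary could hand out at most 4 planks per wood (alder, fir run out sooner): 4 + 4 + 3 + 4 + 4 + 1 = 20 planks and still no wood has 5.
By the pigeonhole principle, one more plank lands in a wood already at 4, so 21 draws are enough and 20 are not.

21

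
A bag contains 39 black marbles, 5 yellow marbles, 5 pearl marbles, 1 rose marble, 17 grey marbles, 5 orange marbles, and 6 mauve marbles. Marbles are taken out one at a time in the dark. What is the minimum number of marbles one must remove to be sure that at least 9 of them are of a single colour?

39

An adversary could hand out at most 8 marbles per colour (5 colours run out sooner): 8 + 5 + 5 + 1 + 8 + 5 + 6 = 38 marbles and still no colour has 9.
One more marble lands in a colour already at 8, so 39 draws are enough and 38 are not.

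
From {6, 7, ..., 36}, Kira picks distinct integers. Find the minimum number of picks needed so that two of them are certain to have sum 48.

20

Group the elements by complementary pair {x, 48−x}: {12,36}, {13,35}, {14,34}, …, giving 12 two-element pairs, the single value 24 (it cannot pair with itself since the integers are distinct), and 6 integers whose partner 48−x falls outside [6,36].
Treating each of those 19 groups as a pigeonhole, one can pick one integer per group — 19 integers — with no two summing to 48.
The 20th integer lands in an occupied pair, forcing a sum of 48.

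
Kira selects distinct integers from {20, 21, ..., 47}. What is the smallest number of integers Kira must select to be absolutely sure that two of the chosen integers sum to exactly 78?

21

Two chosen integers sum to 78 exactly when both halves of some pair {x, 78−x} with 31 ≤ x ≤ 78−x ≤ 47 are chosen — 8 such pairs.
The remaining 12 elements (those with no distinct partner in range) can never complete a 78-sum, so the worst case takes all of them and one from each pair: 12 + 8 = 20.
The 21st integer has to be the second member of some pair, so 20 + 1 = 21.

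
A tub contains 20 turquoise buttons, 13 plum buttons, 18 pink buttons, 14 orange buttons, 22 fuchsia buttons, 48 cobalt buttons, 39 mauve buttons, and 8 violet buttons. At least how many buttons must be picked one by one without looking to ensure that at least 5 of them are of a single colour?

By the pigeonhole principle, the 8 colours are the holes; the buttons drawn are the pigeons.
To avoid 5 of any one colour, the worst case takes at most 4 of each colour.
That gives 4 + 4 + 4 + 4 + 4 + 4 + 4 + 4 = 32 buttons with no colour reaching 5.
The next button forces some colour to 5, so 32 + 1 = 33.

33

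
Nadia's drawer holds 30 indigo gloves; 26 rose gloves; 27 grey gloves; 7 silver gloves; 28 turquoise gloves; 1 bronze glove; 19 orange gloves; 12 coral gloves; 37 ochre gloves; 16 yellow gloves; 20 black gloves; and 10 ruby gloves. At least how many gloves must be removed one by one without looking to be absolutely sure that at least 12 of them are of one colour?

118

An adversary could hand out at most 11 gloves per colour (silver, bronze, ruby run out sooner): 11 + 11 + 11 + 7 + 11 + 1 + 11 + 11 + 11 + 11 + 11 + 10 = 117 gloves and still no colour has 12.
One more glove lands in a colour already at 11, so 118 draws are enough and 117 are not.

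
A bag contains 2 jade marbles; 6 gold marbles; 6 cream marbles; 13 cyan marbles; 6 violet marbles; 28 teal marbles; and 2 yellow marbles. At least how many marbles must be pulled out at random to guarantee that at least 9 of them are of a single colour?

39

Put each drawn marble into a box by colour. The largest draw with every box below 9 takes min(count, 8) from each colour; colours with fewer than 8 contribute all they have.
Σ min(cᵢ, 8) = 2 + 6 + 6 + 8 + 6 + 8 + 2 = 38.
Draw number 38 + 1 = 39 must push one box to 9.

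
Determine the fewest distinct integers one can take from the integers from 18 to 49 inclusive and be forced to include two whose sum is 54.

A set avoiding the sum 54 can contain at most one of each pair {x, 54−x}, plus the 14 elements whose complement lies outside the range or equal to its own complement.
The integers 27, …, 49 (23 of them) are such a set: any two sum to at least 27+28 = 55 > 54.
Pigeonhole: any 24th integer completes one of the 9 pairs, so 24 choices force a sum of 54.

24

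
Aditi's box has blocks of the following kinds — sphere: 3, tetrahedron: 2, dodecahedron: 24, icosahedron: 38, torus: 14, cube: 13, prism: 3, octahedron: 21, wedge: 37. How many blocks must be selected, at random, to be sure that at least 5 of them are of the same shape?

33

Pigeonhole: put each drawn block into a box by shape. The largest draw with every box below 5 takes min(count, 4) from each shape; shapes with fewer than 4 contribute all they have.
Σ min(cᵢ, 4) = 3 + 2 + 4 + 4 + 4 + 4 + 3 + 4 + 4 = 32.
Draw number 32 + 1 = 33 must push one box to 5.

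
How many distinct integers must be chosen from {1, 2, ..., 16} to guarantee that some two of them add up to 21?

A set avoiding the sum 21 can contain at most one of each pair {x, 21−x}, plus the 4 elements whose complement lies outside the range.
The integers 1, …, 10 (10 of them) are such a set: any two sum to at least 1+2 = 3 and at most 9+10 = 19 < 21.
Any 11th integer completes one of the 6 pairs, so 11 choices force a sum of 21.

11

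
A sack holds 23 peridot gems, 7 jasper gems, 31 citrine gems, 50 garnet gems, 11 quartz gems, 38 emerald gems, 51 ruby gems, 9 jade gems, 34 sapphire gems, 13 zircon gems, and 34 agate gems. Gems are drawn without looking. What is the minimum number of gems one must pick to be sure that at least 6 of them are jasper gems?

300

In the worst case for collecting jasper gems, every non-jasper gem comes out first.
There are 23 + 31 + 50 + 11 + 38 + 51 + 9 + 34 + 13 + 34 = 294 non-jasper gems altogether.
After those, each further gem must be jasper, so 294 + 6 = 300 draws guarantee 6 jasper gems.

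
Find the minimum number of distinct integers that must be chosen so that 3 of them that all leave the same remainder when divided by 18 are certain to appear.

37

By the pigeonhole principle, the 18 residue classes mod 18 are the pigeonholes.
With 36 integers one could put 2 in each residue class and have no class reach 3.
The 37th integer pushes some class to 3, so 18·2 + 1 = 37.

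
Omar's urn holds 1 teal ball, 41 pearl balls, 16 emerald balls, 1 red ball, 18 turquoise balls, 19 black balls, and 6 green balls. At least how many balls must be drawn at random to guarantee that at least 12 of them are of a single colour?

Put each drawn ball into a box by colour. The largest draw with every box below 12 takes min(count, 11) from each colour; colours with fewer than 11 contribute all they have.
Σ min(cᵢ, 11) = 1 + 11 + 11 + 1 + 11 + 11 + 6 = 52.
Draw number 52 + 1 = 53 must push one box to 12.

53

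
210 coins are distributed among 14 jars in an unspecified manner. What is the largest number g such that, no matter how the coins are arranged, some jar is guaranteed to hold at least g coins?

15

By pigeonhole, the 14 jars are the holes and the 210 coins are the pigeons.
If every jar held at most 14 coins, the total would be at most 14 × 14 = 196, which is less than 210.
So some jar holds at least ⌈210/14⌉ = 15 coins.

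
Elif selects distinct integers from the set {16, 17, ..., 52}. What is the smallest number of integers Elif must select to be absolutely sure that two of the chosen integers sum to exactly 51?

A set avoiding the sum 51 can contain at most one of each pair {x, 51−x}, plus the 17 elements whose complement lies outside the range.
The integers 26, …, 52 (27 of them) are such a set: any two sum to at least 26+27 = 53 > 51.
Pigeonhole: any 28th integer completes one of the 10 pairs, so 28 choices force a sum of 51.

28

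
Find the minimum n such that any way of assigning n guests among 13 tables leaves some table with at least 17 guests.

209

With 208 guests one could put exactly 16 in each of the 13 tables, and no table would reach 17.
One more guest must land in a table that already has 16, giving it 17.
So 13 × 16 + 1 = 209 guests are required.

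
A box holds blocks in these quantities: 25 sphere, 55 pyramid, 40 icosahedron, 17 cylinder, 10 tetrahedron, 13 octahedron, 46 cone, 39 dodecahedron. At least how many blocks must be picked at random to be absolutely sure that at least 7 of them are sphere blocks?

227

In the worst case for collecting sphere blocks, every non-sphere block comes out first.
There are 55 + 40 + 17 + 10 + 13 + 46 + 39 = 220 non-sphere blocks altogether.
After those, each further block must be sphere, so 220 + 7 = 227 draws guarantee 7 sphere blocks.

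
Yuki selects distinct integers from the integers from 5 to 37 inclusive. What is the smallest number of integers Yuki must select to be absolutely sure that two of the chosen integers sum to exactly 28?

Group the elements by complementary pair {x, 28−x}: {5,23}, {6,22}, {7,21}, …, giving 9 two-element pairs, the single value 14 (it cannot pair with itself since the integers are distinct), and 14 integers whose partner 28−x falls outside [5,37].
Treating each of those 24 groups as a pigeonhole, one can pick one integer per group — 24 integers — with no two summing to 28.
The 25th integer lands in an occupied pair, forcing a sum of 28.

25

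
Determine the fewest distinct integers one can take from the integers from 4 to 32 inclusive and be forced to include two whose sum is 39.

A set avoiding the sum 39 can contain at most one of each pair {x, 39−x}, plus the 3 elements whose complement lies outside the range.
The integers 4, …, 19 (16 of them) are such a set: any two sum to at least 4+5 = 9 and at most 18+19 = 37 < 39.
Pigeonhole: any 17th integer completes one of the 13 pairs, so 17 choices force a sum of 39.

17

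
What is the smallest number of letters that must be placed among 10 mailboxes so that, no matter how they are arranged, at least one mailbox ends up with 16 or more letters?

With 150 letters one could put exactly 15 in each of the 10 mailboxes, and no mailbox would reach 16.
By the pigeonhole principle, one more letter must land in a mailbox that already has 15, giving it 16.
So 10 × 15 + 1 = 151 letters are required.

151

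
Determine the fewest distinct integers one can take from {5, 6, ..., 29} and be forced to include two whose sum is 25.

18

Group the elements by complementary pair {x, 25−x}: {5,20}, {6,19}, {7,18}, …, giving 8 two-element pairs and 9 integers whose partner 25−x falls outside [5,29].
By the pigeonhole principle, treating each of those 17 groups as a pigeonhole, one can pick one integer per group — 17 integers — with no two summing to 25.
The 18th integer lands in an occupied pair, forcing a sum of 25.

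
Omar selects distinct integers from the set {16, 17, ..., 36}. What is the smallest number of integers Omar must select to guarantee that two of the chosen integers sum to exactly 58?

Two chosen integers sum to 58 exactly when both halves of some pair {x, 58−x} with 22 ≤ x ≤ 58−x ≤ 36 are chosen — 7 such pairs.
The remaining 7 elements (those with no distinct partner in range) can never complete a 58-sum, so the worst case takes all of them and one from each pair: 7 + 7 = 14.
Pigeonhole: the 15th integer has to be the second member of some pair, so 14 + 1 = 15.

15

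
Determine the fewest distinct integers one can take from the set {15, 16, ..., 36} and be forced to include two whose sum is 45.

Group the elements by complementary pair {x, 45−x}: {15,30}, {16,29}, {17,28}, …, giving 8 two-element pairs and 6 integers whose partner 45−x falls outside [15,36].
Treating each of those 14 groups as a pigeonhole, one can pick one integer per group — 14 integers — with no two summing to 45.
The 15th integer lands in an occupied pair, forcing a sum of 45.

15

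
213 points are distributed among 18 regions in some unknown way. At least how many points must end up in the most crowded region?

12

By pigeonhole, the 18 regions are the holes and the 213 points are the pigeons.
If every region held at most 11 points, the total would be at most 18 × 11 = 198, which is less than 213.
So some region holds at least ⌈213/18⌉ = 12 points.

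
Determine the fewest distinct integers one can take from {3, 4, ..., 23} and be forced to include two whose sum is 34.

Group the elements by complementary pair {x, 34−x}: {11,23}, {12,22}, {13,21}, …, giving 6 two-element pairs, the single value 17 (it cannot pair with itself since the integers are distinct), and 8 integers whose partner 34−x falls outside [3,23].
Pigeonhole: treating each of those 15 groups as a pigeonhole, one can pick one integer per group — 15 integers — with no two summing to 34.
The 16th integer lands in an occupied pair, forcing a sum of 34.

16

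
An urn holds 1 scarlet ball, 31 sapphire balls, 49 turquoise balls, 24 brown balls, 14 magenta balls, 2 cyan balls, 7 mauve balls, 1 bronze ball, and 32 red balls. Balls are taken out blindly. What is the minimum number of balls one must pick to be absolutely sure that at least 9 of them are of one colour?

The 9 colours are the holes; the balls drawn are the pigeons.
To avoid 9 of any one colour, the worst case takes at most 8 of each colour, or every ball of a colour that has fewer than 8.
That gives 1 + 8 + 8 + 8 + 8 + 2 + 7 + 1 + 8 = 51 balls with no colour reaching 9.
The next ball forces some colour to 9, so 51 + 1 = 52.

52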